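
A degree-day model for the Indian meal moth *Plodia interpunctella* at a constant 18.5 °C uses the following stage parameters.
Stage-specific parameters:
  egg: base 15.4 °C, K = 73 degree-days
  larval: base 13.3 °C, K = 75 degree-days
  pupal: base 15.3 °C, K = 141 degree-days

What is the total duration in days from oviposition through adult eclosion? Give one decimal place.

egg: 73 / (18.5 − 15.4) = 73 / 3.1 = 23.548 d.
larval: 75 / (18.5 − 13.3) = 75 / 5.2 = 14.423 d.
pupal: 141 / (18.5 − 15.3) = 141 / 3.2 = 44.063 d.
Sum = 82.034 ≈ 82.0 days.

82.0 days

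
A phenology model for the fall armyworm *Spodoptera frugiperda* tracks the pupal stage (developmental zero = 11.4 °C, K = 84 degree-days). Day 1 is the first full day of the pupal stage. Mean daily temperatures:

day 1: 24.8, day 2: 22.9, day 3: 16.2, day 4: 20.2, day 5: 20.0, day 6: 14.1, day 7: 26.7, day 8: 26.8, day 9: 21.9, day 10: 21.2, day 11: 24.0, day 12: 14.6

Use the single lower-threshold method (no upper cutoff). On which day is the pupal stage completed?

day 9

Daily DD above 11.4 °C: 13.4, 11.5, 4.8, 8.8, 8.6, 2.7, 15.3, 15.4, 10.5, 9.8, 12.6, 3.2.
Cumulative: 13.4, 24.9, 29.7, 38.5, 47.1, 49.8, 65.1, 80.5, 91.0, 100.8, 113.4, 116.6.
The total first reaches 84 DD on day 9.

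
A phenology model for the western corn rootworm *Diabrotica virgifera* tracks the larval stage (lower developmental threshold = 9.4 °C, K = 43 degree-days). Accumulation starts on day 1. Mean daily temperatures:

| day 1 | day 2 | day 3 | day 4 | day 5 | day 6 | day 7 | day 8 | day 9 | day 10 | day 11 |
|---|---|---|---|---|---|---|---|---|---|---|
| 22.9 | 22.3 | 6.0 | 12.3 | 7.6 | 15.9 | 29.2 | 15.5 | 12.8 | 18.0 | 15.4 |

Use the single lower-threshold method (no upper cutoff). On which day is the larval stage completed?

day 7

Daily DD above 9.4 °C: 13.5, 12.9, 0.0, 2.9, 0.0, 6.5, 19.8, 6.1, 3.4, 8.6, 6.0.
Cumulative: 13.5, 26.4, 26.4, 29.3, 29.3, 35.8, 55.6, 61.7, 65.1, 73.7, 79.7.
The total first reaches 43 DD on day 7.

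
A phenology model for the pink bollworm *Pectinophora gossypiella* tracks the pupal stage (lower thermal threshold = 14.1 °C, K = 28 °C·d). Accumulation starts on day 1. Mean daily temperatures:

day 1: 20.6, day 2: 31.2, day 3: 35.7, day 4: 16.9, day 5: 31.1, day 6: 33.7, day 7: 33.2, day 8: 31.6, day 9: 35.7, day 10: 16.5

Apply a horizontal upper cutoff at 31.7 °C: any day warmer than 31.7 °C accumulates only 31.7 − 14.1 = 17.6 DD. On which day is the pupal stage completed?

Daily DD above 14.1 °C (capped at 17.6): 6.5, 17.1, 17.6, 2.8, 17.0, 17.6, 17.6, 17.5, 17.6, 2.4.
Cumulative: 6.5, 23.6, 41.2, 44.0, 61.0, 78.6, 96.2, 113.7, 131.3, 133.7.
The total first reaches 28 DD on day 3.

day 3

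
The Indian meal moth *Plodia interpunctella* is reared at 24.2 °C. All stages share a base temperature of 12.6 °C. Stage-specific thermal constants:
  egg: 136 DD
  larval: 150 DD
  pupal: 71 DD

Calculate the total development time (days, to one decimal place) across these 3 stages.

Daily accumulation at 24.2 °C = 24.2 − 12.6 = 11.6 DD/day.
Total K = 136 + 150 + 71 = 357 DD.
Total duration = 357 / 11.6 = 30.776 ≈ 30.8 days.

30.8 days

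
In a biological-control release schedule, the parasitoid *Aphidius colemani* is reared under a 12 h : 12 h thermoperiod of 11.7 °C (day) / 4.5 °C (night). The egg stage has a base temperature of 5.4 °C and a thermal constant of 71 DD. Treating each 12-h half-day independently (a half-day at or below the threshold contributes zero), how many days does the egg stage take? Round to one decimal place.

Day half: max(0, 11.7 − 5.4) × 0.5 = 6.3 × 0.5 = 3.15 DD.
Night half: max(0, 4.5 − 5.4) × 0.5 = 0.0 × 0.5 = 0.00 DD.
Per 24 h: 3.15 DD/day.
Duration = 71 / 3.15 = 22.540 ≈ 22.5 days.

22.5 days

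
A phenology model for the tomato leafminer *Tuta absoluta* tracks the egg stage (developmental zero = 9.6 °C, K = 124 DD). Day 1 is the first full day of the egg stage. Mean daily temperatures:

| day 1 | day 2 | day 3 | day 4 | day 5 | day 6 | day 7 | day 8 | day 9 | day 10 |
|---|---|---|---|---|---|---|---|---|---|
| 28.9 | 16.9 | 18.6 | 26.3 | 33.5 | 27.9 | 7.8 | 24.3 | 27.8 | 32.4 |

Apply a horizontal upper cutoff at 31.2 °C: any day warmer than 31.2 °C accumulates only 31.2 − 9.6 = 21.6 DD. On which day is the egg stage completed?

day 9

Daily DD above 9.6 °C (capped at 21.6): 19.3, 7.3, 9.0, 16.7, 21.6, 18.3, 0.0, 14.7, 18.2, 21.6.
Cumulative: 19.3, 26.6, 35.6, 52.3, 73.9, 92.2, 92.2, 106.9, 125.1, 146.7.
The total first reaches 124 DD on day 9.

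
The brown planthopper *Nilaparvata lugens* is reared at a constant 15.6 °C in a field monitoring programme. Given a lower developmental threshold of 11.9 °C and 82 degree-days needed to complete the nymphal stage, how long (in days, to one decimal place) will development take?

22.2 days

Daily accumulation = 15.6 − 11.9 = 3.7 DD/day.
Duration = 82 / 3.7 = 22.162 ≈ 22.2 days.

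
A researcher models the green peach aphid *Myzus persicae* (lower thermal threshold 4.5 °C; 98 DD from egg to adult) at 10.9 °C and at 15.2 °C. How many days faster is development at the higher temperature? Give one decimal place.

At 10.9 °C: 98 / (10.9 − 4.5) = 98 / 6.4 = 15.312 d.
At 15.2 °C: 98 / (15.2 − 4.5) = 98 / 10.7 = 9.159 d.
Difference = |15.312 − 9.159| = 6.154 ≈ 6.2 days.

6.2 days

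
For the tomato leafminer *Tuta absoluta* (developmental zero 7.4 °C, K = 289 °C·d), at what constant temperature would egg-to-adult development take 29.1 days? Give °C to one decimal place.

Required daily accumulation = 289 / 29.1 = 9.931 DD/day.
T = T_base + 9.931 = 7.4 + 9.931 = 17.331 ≈ 17.3 °C.

17.3 °C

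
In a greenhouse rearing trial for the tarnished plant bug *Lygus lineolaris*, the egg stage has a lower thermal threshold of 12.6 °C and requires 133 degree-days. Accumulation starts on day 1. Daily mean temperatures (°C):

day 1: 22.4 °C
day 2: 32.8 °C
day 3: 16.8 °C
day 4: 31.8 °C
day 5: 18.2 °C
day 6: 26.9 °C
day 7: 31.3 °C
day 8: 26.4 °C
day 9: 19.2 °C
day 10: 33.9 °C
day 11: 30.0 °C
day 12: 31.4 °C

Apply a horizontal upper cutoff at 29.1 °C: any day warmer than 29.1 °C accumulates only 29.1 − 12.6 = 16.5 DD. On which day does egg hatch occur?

Daily DD above 12.6 °C (capped at 16.5): 9.8, 16.5, 4.2, 16.5, 5.6, 14.3, 16.5, 13.8, 6.6, 16.5, 16.5, 16.5.
Cumulative: 9.8, 26.3, 30.5, 47.0, 52.6, 66.9, 83.4, 97.2, 103.8, 120.3, 136.8, 153.3.
The total first reaches 133 DD on day 11.

day 11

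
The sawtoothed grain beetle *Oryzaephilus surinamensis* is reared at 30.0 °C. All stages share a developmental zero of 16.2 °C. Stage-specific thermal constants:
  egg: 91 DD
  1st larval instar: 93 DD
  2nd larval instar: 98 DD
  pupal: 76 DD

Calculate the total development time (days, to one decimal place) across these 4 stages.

Daily accumulation at 30.0 °C = 30.0 − 16.2 = 13.8 DD/day.
Total K = 91 + 93 + 98 + 76 = 358 DD.
Total duration = 358 / 13.8 = 25.942 ≈ 25.9 days.

25.9 days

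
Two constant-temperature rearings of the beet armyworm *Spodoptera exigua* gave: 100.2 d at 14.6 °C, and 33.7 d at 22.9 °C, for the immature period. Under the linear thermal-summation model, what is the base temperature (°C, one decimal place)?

Under the model K = D·(T − T_b), so D₁·(T₁ − T_b) = D₂·(T₂ − T_b).
100.2·(14.6 − T_b) = 33.7·(22.9 − T_b)
T_b = (100.2·14.6 − 33.7·22.9) / (100.2 − 33.7) = 691.19 / 66.5 = 10.394 °C ≈ 10.4 °C.

10.4 °C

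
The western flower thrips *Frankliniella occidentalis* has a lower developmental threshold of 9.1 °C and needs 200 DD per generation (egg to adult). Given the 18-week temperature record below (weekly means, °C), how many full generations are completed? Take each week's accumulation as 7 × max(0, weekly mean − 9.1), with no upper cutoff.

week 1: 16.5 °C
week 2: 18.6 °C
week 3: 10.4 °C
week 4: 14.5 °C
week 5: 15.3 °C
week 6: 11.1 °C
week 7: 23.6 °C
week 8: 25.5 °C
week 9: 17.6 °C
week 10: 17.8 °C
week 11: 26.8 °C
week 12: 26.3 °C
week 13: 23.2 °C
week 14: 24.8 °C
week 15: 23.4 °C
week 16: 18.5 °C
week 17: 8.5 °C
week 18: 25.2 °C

Weekly DD (7 × max(0, T̄ − 9.1)): 51.8, 66.5, 9.1, 37.8, 43.4, 14.0, 101.5, 114.8, 59.5, 60.9, 123.9, 120.4, 98.7, 109.9, 100.1, 65.8, 0.0, 112.7.
Season total = 1290.8 DD.
Complete generations = ⌊1290.8 / 200⌋ = 6.

6 generations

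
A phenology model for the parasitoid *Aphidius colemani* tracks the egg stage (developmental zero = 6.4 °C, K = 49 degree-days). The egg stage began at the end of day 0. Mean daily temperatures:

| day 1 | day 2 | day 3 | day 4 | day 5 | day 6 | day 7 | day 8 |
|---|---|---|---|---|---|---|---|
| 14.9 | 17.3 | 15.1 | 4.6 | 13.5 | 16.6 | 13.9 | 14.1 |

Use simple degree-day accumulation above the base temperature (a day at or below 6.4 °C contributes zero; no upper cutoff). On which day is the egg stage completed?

Daily DD above 6.4 °C: 8.5, 10.9, 8.7, 0.0, 7.1, 10.2, 7.5, 7.7.
Cumulative: 8.5, 19.4, 28.1, 28.1, 35.2, 45.4, 52.9, 60.6.
The total first reaches 49 DD on day 7.

day 7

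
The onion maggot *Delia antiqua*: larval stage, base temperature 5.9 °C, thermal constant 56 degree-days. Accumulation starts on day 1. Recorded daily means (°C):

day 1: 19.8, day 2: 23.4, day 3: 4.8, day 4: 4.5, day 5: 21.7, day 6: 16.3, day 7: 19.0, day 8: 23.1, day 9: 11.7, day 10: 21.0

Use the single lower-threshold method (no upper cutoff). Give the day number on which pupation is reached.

Daily DD above 5.9 °C: 13.9, 17.5, 0.0, 0.0, 15.8, 10.4, 13.1, 17.2, 5.8, 15.1.
Cumulative: 13.9, 31.4, 31.4, 31.4, 47.2, 57.6, 70.7, 87.9, 93.7, 108.8.
The total first reaches 56 DD on day 6.

day 6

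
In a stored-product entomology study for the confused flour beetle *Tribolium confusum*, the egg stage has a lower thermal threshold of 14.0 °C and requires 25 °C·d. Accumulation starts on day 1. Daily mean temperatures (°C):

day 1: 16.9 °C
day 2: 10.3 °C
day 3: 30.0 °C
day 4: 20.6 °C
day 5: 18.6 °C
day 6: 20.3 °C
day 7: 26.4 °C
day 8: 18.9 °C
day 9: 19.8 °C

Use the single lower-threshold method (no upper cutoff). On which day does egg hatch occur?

Daily DD above 14.0 °C: 2.9, 0.0, 16.0, 6.6, 4.6, 6.3, 12.4, 4.9, 5.8.
Cumulative: 2.9, 2.9, 18.9, 25.5, 30.1, 36.4, 48.8, 53.7, 59.5.
The total first reaches 25 DD on day 4.

day 4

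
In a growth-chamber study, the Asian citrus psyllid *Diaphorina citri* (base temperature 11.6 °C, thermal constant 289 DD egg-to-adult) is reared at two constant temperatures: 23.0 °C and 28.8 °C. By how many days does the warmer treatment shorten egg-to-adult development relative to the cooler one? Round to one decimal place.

8.5 days

At 23.0 °C: 289 / (23.0 − 11.6) = 289 / 11.4 = 25.351 d.
At 28.8 °C: 289 / (28.8 − 11.6) = 289 / 17.2 = 16.802 d.
Difference = |25.351 − 16.802| = 8.549 ≈ 8.5 days.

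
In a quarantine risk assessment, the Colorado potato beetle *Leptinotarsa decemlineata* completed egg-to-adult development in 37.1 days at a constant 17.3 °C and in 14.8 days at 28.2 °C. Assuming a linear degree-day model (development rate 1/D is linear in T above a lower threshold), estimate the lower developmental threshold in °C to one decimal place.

10.1 °C

Equal thermal constants: D₁(T₁ − T_b) = D₂(T₂ − T_b).
37.1·(17.3 − T_b) = 14.8·(28.2 − T_b)
T_b = (37.1·17.3 − 14.8·28.2) / (37.1 − 14.8) = 224.47 / 22.3 = 10.066 °C ≈ 10.1 °C.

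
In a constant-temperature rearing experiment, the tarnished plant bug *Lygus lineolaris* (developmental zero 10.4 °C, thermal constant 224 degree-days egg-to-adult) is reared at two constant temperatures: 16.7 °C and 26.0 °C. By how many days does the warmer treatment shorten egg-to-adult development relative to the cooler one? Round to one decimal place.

21.2 days

At 16.7 °C: 224 / (16.7 − 10.4) = 224 / 6.3 = 35.556 d.
At 26.0 °C: 224 / (26.0 − 10.4) = 224 / 15.6 = 14.359 d.
Difference = |35.556 − 14.359| = 21.197 ≈ 21.2 days.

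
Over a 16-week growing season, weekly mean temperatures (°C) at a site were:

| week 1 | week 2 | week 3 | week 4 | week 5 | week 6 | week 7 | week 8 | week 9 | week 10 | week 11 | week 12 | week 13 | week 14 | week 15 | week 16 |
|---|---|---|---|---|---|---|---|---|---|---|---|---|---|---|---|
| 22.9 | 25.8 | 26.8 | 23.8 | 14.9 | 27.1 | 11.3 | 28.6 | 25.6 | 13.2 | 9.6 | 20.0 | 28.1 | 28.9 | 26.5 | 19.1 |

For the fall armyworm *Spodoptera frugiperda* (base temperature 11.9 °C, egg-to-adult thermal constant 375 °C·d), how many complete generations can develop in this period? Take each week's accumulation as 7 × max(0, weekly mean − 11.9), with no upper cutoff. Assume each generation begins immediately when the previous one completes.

Weekly DD (7 × max(0, T̄ − 11.9)): 77.0, 97.3, 104.3, 83.3, 21.0, 106.4, 0.0, 116.9, 95.9, 9.1, 0.0, 56.7, 113.4, 119.0, 102.2, 50.4.
Season total = 1152.9 DD.
Complete generations = ⌊1152.9 / 375⌋ = 3.

3 generations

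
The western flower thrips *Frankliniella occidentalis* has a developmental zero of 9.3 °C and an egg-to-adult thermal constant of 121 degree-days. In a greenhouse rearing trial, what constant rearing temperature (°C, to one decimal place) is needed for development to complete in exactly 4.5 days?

Required daily accumulation = 121 / 4.5 = 26.889 DD/day.
T = T_base + 26.889 = 9.3 + 26.889 = 36.189 ≈ 36.2 °C.

36.2 °C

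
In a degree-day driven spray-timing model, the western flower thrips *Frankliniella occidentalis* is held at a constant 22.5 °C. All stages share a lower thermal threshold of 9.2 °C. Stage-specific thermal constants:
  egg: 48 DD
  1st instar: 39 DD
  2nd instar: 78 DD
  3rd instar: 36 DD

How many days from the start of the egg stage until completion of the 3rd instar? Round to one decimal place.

Daily accumulation at 22.5 °C = 22.5 − 9.2 = 13.3 DD/day.
Total K = 48 + 39 + 78 + 36 = 201 DD.
Total duration = 201 / 13.3 = 15.113 ≈ 15.1 days.

15.1 days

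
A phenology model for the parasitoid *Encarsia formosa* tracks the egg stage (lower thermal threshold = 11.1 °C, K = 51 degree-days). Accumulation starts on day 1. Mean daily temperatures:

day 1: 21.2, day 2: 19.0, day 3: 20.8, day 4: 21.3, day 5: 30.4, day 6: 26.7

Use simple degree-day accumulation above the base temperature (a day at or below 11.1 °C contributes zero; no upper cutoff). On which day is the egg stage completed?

Daily DD above 11.1 °C: 10.1, 7.9, 9.7, 10.2, 19.3, 15.6.
Cumulative: 10.1, 18.0, 27.7, 37.9, 57.2, 72.8.
The total first reaches 51 DD on day 5.

day 5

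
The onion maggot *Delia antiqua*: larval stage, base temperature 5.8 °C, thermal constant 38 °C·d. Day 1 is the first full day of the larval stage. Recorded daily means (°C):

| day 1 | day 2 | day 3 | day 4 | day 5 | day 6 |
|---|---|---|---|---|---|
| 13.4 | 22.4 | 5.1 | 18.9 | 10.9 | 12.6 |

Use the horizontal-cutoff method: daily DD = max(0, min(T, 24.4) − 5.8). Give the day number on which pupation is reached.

Daily DD above 5.8 °C (capped at 18.6): 7.6, 16.6, 0.0, 13.1, 5.1, 6.8.
Cumulative: 7.6, 24.2, 24.2, 37.3, 42.4, 49.2.
The total first reaches 38 DD on day 5.

day 5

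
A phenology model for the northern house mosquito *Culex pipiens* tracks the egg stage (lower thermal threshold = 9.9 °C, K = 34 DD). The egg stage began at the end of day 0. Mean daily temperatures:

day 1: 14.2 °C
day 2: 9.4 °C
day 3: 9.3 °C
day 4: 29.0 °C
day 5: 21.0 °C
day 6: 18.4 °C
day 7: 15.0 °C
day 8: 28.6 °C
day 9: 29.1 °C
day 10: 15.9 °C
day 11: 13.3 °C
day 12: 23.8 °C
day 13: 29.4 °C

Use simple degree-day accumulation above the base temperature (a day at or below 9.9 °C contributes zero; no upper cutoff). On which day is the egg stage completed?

day 5

Daily DD above 9.9 °C: 4.3, 0.0, 0.0, 19.1, 11.1, 8.5, 5.1, 18.7, 19.2, 6.0, 3.4, 13.9, 19.5.
Cumulative: 4.3, 4.3, 4.3, 23.4, 34.5, 43.0, 48.1, 66.8, 86.0, 92.0, 95.4, 109.3, 128.8.
The total first reaches 34 DD on day 5.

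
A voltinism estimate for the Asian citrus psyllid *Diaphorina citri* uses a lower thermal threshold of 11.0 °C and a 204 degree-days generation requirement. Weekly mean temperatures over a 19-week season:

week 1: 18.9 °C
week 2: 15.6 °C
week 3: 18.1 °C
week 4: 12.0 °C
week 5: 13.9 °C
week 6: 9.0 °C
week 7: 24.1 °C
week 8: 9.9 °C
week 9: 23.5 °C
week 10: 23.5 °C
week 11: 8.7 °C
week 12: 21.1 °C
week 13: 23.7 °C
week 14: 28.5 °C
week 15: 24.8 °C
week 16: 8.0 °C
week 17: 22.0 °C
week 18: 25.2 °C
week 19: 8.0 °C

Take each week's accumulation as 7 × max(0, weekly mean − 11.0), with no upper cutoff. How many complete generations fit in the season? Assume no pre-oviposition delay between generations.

Weekly DD (7 × max(0, T̄ − 11.0)): 55.3, 32.2, 49.7, 7.0, 20.3, 0.0, 91.7, 0.0, 87.5, 87.5, 0.0, 70.7, 88.9, 122.5, 96.6, 0.0, 77.0, 99.4, 0.0.
Season total = 986.3 DD.
Complete generations = ⌊986.3 / 204⌋ = 4.

4 generations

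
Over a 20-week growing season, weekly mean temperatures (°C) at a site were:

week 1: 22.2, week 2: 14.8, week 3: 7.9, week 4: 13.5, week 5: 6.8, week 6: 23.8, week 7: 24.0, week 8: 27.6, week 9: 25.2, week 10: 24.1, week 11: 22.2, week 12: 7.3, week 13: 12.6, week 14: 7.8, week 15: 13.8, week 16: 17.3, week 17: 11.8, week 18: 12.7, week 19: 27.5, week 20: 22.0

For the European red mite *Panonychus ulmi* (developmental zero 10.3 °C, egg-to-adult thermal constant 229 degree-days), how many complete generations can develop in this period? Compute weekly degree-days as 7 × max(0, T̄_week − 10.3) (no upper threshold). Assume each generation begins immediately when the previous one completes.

Weekly DD (7 × max(0, T̄ − 10.3)): 83.3, 31.5, 0.0, 22.4, 0.0, 94.5, 95.9, 121.1, 104.3, 96.6, 83.3, 0.0, 16.1, 0.0, 24.5, 49.0, 10.5, 16.8, 120.4, 81.9.
Season total = 1052.1 DD.
Complete generations = ⌊1052.1 / 229⌋ = 4.

4 generations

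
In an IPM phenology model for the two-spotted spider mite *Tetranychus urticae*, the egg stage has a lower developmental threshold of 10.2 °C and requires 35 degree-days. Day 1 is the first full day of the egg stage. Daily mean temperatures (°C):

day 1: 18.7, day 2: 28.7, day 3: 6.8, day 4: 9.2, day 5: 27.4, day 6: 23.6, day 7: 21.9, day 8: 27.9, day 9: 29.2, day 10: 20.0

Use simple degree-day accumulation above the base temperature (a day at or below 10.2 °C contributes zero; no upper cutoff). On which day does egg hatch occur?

Daily DD above 10.2 °C: 8.5, 18.5, 0.0, 0.0, 17.2, 13.4, 11.7, 17.7, 19.0, 9.8.
Cumulative: 8.5, 27.0, 27.0, 27.0, 44.2, 57.6, 69.3, 87.0, 106.0, 115.8.
The total first reaches 35 DD on day 5.

day 5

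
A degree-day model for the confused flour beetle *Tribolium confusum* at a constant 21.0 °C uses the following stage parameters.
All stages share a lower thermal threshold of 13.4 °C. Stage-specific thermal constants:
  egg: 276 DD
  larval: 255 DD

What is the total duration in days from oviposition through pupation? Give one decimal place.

Daily accumulation at 21.0 °C = 21.0 − 13.4 = 7.6 DD/day.
Total K = 276 + 255 = 531 DD.
Total duration = 531 / 7.6 = 69.868 ≈ 69.9 days.

69.9 days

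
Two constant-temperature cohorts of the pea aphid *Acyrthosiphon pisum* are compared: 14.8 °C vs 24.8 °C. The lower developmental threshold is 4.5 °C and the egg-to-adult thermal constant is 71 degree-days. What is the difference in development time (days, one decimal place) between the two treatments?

3.4 days

At 14.8 °C: 71 / (14.8 − 4.5) = 71 / 10.3 = 6.893 d.
At 24.8 °C: 71 / (24.8 − 4.5) = 71 / 20.3 = 3.498 d.
Difference = |6.893 − 3.498| = 3.396 ≈ 3.4 days.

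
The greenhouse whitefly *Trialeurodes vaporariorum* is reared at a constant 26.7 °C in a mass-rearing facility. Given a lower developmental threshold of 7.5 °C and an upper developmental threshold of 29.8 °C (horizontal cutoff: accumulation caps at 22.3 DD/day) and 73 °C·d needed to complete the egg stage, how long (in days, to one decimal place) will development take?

3.8 days

Daily accumulation = 26.7 − 7.5 = 19.2 DD/day.
Duration = 73 / 19.2 = 3.802 ≈ 3.8 days.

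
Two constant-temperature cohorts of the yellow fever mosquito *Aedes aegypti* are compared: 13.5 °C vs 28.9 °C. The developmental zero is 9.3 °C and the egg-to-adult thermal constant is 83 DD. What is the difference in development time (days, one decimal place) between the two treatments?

At 13.5 °C: 83 / (13.5 − 9.3) = 83 / 4.2 = 19.762 d.
At 28.9 °C: 83 / (28.9 − 9.3) = 83 / 19.6 = 4.235 d.
Difference = |19.762 − 4.235| = 15.527 ≈ 15.5 days.

15.5 days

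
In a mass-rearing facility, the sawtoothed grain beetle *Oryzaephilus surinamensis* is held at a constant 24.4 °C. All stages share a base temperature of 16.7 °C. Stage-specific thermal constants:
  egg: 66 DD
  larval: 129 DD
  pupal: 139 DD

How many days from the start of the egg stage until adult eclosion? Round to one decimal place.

Daily accumulation at 24.4 °C = 24.4 − 16.7 = 7.7 DD/day.
Total K = 66 + 129 + 139 = 334 DD.
Total duration = 334 / 7.7 = 43.377 ≈ 43.4 days.

43.4 days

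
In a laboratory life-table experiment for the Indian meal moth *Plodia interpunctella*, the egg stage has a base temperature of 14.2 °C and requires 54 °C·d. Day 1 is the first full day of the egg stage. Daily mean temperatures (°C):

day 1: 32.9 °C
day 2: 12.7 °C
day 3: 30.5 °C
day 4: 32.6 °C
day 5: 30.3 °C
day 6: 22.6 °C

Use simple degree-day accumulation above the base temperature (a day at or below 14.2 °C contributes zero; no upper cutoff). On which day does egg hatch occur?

Daily DD above 14.2 °C: 18.7, 0.0, 16.3, 18.4, 16.1, 8.4.
Cumulative: 18.7, 18.7, 35.0, 53.4, 69.5, 77.9.
The total first reaches 54 DD on day 5.

day 5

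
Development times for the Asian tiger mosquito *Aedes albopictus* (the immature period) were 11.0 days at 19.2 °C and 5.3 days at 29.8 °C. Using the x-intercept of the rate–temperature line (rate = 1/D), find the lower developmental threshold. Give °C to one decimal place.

9.3 °C

Under the model K = D·(T − T_b), so D₁·(T₁ − T_b) = D₂·(T₂ − T_b).
11.0·(19.2 − T_b) = 5.3·(29.8 − T_b)
T_b = (11.0·19.2 − 5.3·29.8) / (11.0 − 5.3) = 53.26 / 5.7 = 9.344 °C ≈ 9.3 °C.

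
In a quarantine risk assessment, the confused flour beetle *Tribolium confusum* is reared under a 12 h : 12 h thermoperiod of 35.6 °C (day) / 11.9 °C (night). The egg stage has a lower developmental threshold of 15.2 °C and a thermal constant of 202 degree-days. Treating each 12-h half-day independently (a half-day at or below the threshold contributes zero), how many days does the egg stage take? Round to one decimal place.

19.8 days

Day half: max(0, 35.6 − 15.2) × 0.5 = 20.4 × 0.5 = 10.20 DD.
Night half: max(0, 11.9 − 15.2) × 0.5 = 0.0 × 0.5 = 0.00 DD.
Per 24 h: 10.20 DD/day.
Duration = 202 / 10.20 = 19.804 ≈ 19.8 days.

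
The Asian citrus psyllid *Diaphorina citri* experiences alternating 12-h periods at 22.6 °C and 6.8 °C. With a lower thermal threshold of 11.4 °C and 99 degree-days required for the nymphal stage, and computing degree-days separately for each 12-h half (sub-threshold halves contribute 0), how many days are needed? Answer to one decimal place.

Day half: max(0, 22.6 − 11.4) × 0.5 = 11.2 × 0.5 = 5.60 DD.
Night half: max(0, 6.8 − 11.4) × 0.5 = 0.0 × 0.5 = 0.00 DD.
Per 24 h: 5.60 DD/day.
Duration = 99 / 5.60 = 17.679 ≈ 17.7 days.

17.7 days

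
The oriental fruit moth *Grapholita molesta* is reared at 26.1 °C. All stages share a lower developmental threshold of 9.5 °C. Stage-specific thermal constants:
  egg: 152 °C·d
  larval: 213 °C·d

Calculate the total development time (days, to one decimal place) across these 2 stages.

22.0 days

Daily accumulation at 26.1 °C = 26.1 − 9.5 = 16.6 DD/day.
Total K = 152 + 213 = 365 DD.
Total duration = 365 / 16.6 = 21.988 ≈ 22.0 days.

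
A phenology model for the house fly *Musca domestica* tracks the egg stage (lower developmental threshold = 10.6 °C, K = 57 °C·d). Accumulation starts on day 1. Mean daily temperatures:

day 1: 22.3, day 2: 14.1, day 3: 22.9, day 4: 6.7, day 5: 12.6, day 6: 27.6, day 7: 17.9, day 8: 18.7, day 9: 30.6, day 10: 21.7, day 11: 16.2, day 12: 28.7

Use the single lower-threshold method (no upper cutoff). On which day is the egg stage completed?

day 8

Daily DD above 10.6 °C: 11.7, 3.5, 12.3, 0.0, 2.0, 17.0, 7.3, 8.1, 20.0, 11.1, 5.6, 18.1.
Cumulative: 11.7, 15.2, 27.5, 27.5, 29.5, 46.5, 53.8, 61.9, 81.9, 93.0, 98.6, 116.7.
The total first reaches 57 DD on day 8.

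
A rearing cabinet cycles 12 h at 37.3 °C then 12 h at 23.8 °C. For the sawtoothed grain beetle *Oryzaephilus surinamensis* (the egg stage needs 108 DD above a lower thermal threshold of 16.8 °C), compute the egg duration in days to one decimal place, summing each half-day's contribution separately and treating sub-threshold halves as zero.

Day half: max(0, 37.3 − 16.8) × 0.5 = 20.5 × 0.5 = 10.25 DD.
Night half: max(0, 23.8 − 16.8) × 0.5 = 7.0 × 0.5 = 3.50 DD.
Per 24 h: 13.75 DD/day.
Duration = 108 / 13.75 = 7.855 ≈ 7.9 days.

7.9 days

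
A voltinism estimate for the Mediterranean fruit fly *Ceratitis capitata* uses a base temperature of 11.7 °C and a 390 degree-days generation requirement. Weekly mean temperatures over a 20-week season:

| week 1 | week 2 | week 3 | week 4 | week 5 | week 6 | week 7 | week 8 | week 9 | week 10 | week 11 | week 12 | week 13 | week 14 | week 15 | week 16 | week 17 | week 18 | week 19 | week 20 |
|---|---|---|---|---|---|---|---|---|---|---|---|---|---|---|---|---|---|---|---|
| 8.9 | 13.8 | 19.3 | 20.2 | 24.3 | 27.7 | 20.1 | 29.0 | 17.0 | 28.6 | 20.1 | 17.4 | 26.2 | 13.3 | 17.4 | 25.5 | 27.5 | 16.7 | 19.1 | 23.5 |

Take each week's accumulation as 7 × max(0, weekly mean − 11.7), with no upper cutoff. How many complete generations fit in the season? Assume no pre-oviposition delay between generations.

3 generations

Weekly DD (7 × max(0, T̄ − 11.7)): 0.0, 14.7, 53.2, 59.5, 88.2, 112.0, 58.8, 121.1, 37.1, 118.3, 58.8, 39.9, 101.5, 11.2, 39.9, 96.6, 110.6, 35.0, 51.8, 82.6.
Season total = 1290.8 DD.
Complete generations = ⌊1290.8 / 390⌋ = 3.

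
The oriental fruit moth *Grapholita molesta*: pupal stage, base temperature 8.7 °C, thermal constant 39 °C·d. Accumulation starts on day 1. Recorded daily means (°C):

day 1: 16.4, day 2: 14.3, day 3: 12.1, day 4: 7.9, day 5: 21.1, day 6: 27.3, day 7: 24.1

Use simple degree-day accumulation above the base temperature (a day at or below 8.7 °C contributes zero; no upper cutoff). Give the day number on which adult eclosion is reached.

day 6

Daily DD above 8.7 °C: 7.7, 5.6, 3.4, 0.0, 12.4, 18.6, 15.4.
Cumulative: 7.7, 13.3, 16.7, 16.7, 29.1, 47.7, 63.1.
The total first reaches 39 DD on day 6.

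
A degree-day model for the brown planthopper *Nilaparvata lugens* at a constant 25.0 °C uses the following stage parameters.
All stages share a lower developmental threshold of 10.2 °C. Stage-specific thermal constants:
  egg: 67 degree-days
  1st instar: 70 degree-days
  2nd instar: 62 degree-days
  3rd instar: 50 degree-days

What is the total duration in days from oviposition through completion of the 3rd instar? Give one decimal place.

Daily accumulation at 25.0 °C = 25.0 − 10.2 = 14.8 DD/day.
Total K = 67 + 70 + 62 + 50 = 249 DD.
Total duration = 249 / 14.8 = 16.824 ≈ 16.8 days.

16.8 days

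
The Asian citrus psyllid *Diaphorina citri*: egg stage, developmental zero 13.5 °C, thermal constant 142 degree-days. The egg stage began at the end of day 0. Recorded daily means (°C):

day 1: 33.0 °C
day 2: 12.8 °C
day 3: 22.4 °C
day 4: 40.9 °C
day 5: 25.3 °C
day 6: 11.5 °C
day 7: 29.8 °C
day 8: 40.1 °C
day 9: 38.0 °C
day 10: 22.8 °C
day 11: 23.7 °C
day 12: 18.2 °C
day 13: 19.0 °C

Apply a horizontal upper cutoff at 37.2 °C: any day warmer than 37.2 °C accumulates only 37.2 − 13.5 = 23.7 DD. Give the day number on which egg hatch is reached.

day 11

Daily DD above 13.5 °C (capped at 23.7): 19.5, 0.0, 8.9, 23.7, 11.8, 0.0, 16.3, 23.7, 23.7, 9.3, 10.2, 4.7, 5.5.
Cumulative: 19.5, 19.5, 28.4, 52.1, 63.9, 63.9, 80.2, 103.9, 127.6, 136.9, 147.1, 151.8, 157.3.
The total first reaches 142 DD on day 11.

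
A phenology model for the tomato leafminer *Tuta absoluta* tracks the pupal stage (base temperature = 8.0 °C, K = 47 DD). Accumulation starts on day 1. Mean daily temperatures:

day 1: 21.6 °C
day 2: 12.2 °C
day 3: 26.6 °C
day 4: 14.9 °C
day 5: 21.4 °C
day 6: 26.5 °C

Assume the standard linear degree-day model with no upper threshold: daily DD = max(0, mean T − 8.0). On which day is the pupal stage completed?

Daily DD above 8.0 °C: 13.6, 4.2, 18.6, 6.9, 13.4, 18.5.
Cumulative: 13.6, 17.8, 36.4, 43.3, 56.7, 75.2.
The total first reaches 47 DD on day 5.

day 5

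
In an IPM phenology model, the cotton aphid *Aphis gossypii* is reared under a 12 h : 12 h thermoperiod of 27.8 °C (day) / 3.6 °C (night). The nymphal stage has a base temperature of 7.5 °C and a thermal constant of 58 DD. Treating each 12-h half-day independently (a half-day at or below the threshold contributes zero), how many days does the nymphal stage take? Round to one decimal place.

5.7 days

Day half: max(0, 27.8 − 7.5) × 0.5 = 20.3 × 0.5 = 10.15 DD.
Night half: max(0, 3.6 − 7.5) × 0.5 = 0.0 × 0.5 = 0.00 DD.
Per 24 h: 10.15 DD/day.
Duration = 58 / 10.15 = 5.714 ≈ 5.7 days.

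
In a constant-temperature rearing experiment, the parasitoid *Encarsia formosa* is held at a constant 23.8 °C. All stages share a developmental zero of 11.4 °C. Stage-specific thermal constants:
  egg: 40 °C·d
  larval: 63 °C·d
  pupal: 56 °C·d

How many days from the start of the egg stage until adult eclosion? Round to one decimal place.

Daily accumulation at 23.8 °C = 23.8 − 11.4 = 12.4 DD/day.
Total K = 40 + 63 + 56 = 159 DD.
Total duration = 159 / 12.4 = 12.823 ≈ 12.8 days.

12.8 days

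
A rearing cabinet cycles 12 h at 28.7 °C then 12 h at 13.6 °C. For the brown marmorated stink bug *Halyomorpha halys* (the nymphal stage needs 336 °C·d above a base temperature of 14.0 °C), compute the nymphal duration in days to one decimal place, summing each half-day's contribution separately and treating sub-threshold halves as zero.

Day half: max(0, 28.7 − 14.0) × 0.5 = 14.7 × 0.5 = 7.35 DD.
Night half: max(0, 13.6 − 14.0) × 0.5 = 0.0 × 0.5 = 0.00 DD.
Per 24 h: 7.35 DD/day.
Duration = 336 / 7.35 = 45.714 ≈ 45.7 days.

45.7 days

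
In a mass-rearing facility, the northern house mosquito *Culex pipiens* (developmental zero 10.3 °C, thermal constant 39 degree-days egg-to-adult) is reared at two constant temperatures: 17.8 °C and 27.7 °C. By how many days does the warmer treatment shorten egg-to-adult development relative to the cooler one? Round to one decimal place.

At 17.8 °C: 39 / (17.8 − 10.3) = 39 / 7.5 = 5.200 d.
At 27.7 °C: 39 / (27.7 − 10.3) = 39 / 17.4 = 2.241 d.
Difference = |5.200 − 2.241| = 2.959 ≈ 3.0 days.

3.0 days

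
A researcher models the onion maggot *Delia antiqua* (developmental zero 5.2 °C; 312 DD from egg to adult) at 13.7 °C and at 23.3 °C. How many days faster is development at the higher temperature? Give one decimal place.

At 13.7 °C: 312 / (13.7 − 5.2) = 312 / 8.5 = 36.706 d.
At 23.3 °C: 312 / (23.3 − 5.2) = 312 / 18.1 = 17.238 d.
Difference = |36.706 − 17.238| = 19.468 ≈ 19.5 days.

19.5 days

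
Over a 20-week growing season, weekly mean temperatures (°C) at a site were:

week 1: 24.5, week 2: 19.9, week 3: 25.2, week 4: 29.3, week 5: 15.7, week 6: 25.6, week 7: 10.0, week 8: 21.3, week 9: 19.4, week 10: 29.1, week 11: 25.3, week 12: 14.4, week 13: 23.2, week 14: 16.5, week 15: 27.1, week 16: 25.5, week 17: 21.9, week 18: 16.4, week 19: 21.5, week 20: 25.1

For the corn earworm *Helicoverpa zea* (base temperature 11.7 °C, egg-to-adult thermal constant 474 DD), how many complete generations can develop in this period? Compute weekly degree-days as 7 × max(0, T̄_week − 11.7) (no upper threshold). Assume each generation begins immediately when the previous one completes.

3 generations

Weekly DD (7 × max(0, T̄ − 11.7)): 89.6, 57.4, 94.5, 123.2, 28.0, 97.3, 0.0, 67.2, 53.9, 121.8, 95.2, 18.9, 80.5, 33.6, 107.8, 96.6, 71.4, 32.9, 68.6, 93.8.
Season total = 1432.2 DD.
Complete generations = ⌊1432.2 / 474⌋ = 3.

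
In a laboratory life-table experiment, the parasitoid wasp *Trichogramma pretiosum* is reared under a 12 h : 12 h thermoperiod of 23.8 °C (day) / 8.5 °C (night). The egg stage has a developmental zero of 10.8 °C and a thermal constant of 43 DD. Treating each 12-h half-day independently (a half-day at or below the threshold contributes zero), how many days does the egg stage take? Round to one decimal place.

6.6 days

Day half: max(0, 23.8 − 10.8) × 0.5 = 13.0 × 0.5 = 6.50 DD.
Night half: max(0, 8.5 − 10.8) × 0.5 = 0.0 × 0.5 = 0.00 DD.
Per 24 h: 6.50 DD/day.
Duration = 43 / 6.50 = 6.615 ≈ 6.6 days.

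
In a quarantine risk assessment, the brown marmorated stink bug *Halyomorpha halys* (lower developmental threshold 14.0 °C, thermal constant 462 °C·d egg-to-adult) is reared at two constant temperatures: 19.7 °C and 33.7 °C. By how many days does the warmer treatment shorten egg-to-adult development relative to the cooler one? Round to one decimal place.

At 19.7 °C: 462 / (19.7 − 14.0) = 462 / 5.7 = 81.053 d.
At 33.7 °C: 462 / (33.7 − 14.0) = 462 / 19.7 = 23.452 d.
Difference = |81.053 − 23.452| = 57.601 ≈ 57.6 days.

57.6 days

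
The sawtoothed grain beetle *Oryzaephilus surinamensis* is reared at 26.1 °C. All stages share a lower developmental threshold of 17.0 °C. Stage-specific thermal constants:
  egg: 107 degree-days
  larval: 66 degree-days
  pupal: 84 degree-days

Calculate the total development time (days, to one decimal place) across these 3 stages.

28.2 days

Daily accumulation at 26.1 °C = 26.1 − 17.0 = 9.1 DD/day.
Total K = 107 + 66 + 84 = 257 DD.
Total duration = 257 / 9.1 = 28.242 ≈ 28.2 days.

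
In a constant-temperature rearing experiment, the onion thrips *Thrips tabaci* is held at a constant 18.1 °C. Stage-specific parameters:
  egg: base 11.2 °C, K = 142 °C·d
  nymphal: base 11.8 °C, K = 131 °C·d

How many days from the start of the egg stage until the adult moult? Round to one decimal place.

41.4 days

egg: 142 / (18.1 − 11.2) = 142 / 6.9 = 20.580 d.
nymphal: 131 / (18.1 − 11.8) = 131 / 6.3 = 20.794 d.
Sum = 41.373 ≈ 41.4 days.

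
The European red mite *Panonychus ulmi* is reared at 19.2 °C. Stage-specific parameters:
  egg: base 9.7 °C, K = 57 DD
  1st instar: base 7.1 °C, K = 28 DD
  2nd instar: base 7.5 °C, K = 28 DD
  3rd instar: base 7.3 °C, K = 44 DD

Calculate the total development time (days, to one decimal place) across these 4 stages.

egg: 57 / (19.2 − 9.7) = 57 / 9.5 = 6.000 d.
1st instar: 28 / (19.2 − 7.1) = 28 / 12.1 = 2.314 d.
2nd instar: 28 / (19.2 − 7.5) = 28 / 11.7 = 2.393 d.
3rd instar: 44 / (19.2 − 7.3) = 44 / 11.9 = 3.697 d.
Sum = 14.405 ≈ 14.4 days.

14.4 days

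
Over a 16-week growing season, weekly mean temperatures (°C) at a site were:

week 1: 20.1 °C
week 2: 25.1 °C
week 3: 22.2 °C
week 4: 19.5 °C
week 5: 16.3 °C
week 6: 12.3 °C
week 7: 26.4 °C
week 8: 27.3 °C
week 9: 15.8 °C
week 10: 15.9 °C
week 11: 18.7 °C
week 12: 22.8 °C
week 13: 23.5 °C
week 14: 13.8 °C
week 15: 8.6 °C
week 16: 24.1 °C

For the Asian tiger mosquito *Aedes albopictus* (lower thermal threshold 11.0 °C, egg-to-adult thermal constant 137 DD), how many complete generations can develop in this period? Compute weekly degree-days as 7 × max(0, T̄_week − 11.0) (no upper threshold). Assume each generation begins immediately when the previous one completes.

7 generations

Weekly DD (7 × max(0, T̄ − 11.0)): 63.7, 98.7, 78.4, 59.5, 37.1, 9.1, 107.8, 114.1, 33.6, 34.3, 53.9, 82.6, 87.5, 19.6, 0.0, 91.7.
Season total = 971.6 DD.
Complete generations = ⌊971.6 / 137⌋ = 7.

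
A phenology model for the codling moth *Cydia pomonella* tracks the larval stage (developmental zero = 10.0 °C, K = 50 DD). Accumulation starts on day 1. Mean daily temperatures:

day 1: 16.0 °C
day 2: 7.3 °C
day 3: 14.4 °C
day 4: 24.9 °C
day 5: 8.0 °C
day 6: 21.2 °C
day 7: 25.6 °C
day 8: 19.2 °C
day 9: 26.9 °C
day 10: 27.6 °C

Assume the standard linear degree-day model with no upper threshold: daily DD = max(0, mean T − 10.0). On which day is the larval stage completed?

Daily DD above 10.0 °C: 6.0, 0.0, 4.4, 14.9, 0.0, 11.2, 15.6, 9.2, 16.9, 17.6.
Cumulative: 6.0, 6.0, 10.4, 25.3, 25.3, 36.5, 52.1, 61.3, 78.2, 95.8.
The total first reaches 50 DD on day 7.

day 7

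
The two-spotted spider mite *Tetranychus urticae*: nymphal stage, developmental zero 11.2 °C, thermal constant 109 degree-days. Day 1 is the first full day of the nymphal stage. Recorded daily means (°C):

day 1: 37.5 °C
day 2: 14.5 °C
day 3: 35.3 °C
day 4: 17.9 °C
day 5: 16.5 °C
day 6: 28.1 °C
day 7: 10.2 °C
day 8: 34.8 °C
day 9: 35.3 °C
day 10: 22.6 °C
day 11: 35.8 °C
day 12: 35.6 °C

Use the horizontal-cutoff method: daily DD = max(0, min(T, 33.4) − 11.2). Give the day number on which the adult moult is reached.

Daily DD above 11.2 °C (capped at 22.2): 22.2, 3.3, 22.2, 6.7, 5.3, 16.9, 0.0, 22.2, 22.2, 11.4, 22.2, 22.2.
Cumulative: 22.2, 25.5, 47.7, 54.4, 59.7, 76.6, 76.6, 98.8, 121.0, 132.4, 154.6, 176.8.
The total first reaches 109 DD on day 9.

day 9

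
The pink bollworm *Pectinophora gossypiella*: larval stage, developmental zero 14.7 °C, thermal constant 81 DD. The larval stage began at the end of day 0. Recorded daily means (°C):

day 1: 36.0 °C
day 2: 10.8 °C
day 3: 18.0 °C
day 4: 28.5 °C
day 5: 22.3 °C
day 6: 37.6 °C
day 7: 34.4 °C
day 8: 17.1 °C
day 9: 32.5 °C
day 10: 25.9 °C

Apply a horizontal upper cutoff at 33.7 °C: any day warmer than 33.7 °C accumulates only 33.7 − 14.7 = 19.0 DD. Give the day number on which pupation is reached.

day 7

Daily DD above 14.7 °C (capped at 19.0): 19.0, 0.0, 3.3, 13.8, 7.6, 19.0, 19.0, 2.4, 17.8, 11.2.
Cumulative: 19.0, 19.0, 22.3, 36.1, 43.7, 62.7, 81.7, 84.1, 101.9, 113.1.
The total first reaches 81 DD on day 7.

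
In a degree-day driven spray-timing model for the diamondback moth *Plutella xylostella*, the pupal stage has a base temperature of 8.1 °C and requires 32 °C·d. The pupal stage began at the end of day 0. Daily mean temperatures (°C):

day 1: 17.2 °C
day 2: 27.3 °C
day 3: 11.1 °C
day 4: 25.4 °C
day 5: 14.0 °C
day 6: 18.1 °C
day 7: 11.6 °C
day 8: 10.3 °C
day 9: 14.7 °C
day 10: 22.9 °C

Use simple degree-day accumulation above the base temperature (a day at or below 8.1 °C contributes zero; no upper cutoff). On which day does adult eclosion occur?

Daily DD above 8.1 °C: 9.1, 19.2, 3.0, 17.3, 5.9, 10.0, 3.5, 2.2, 6.6, 14.8.
Cumulative: 9.1, 28.3, 31.3, 48.6, 54.5, 64.5, 68.0, 70.2, 76.8, 91.6.
The total first reaches 32 DD on day 4.

day 4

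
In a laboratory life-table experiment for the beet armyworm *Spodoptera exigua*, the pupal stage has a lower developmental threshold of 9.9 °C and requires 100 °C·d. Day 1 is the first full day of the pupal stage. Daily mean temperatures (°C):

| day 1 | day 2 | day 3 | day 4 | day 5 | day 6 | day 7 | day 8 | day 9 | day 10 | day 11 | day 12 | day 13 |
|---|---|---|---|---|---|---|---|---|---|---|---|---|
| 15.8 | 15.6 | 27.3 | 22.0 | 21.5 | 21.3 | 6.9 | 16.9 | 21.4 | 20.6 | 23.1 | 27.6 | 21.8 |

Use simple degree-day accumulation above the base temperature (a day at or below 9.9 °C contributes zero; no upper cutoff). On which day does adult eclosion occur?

Daily DD above 9.9 °C: 5.9, 5.7, 17.4, 12.1, 11.6, 11.4, 0.0, 7.0, 11.5, 10.7, 13.2, 17.7, 11.9.
Cumulative: 5.9, 11.6, 29.0, 41.1, 52.7, 64.1, 64.1, 71.1, 82.6, 93.3, 106.5, 124.2, 136.1.
The total first reaches 100 DD on day 11.

day 11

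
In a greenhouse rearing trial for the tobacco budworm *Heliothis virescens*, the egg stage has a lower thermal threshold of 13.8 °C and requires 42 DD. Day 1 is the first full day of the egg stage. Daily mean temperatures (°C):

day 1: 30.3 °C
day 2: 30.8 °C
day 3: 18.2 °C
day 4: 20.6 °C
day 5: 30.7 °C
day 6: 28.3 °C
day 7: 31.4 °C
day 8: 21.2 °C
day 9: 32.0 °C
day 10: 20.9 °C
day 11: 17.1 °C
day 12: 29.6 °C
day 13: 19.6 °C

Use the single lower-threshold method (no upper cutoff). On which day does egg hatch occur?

day 4

Daily DD above 13.8 °C: 16.5, 17.0, 4.4, 6.8, 16.9, 14.5, 17.6, 7.4, 18.2, 7.1, 3.3, 15.8, 5.8.
Cumulative: 16.5, 33.5, 37.9, 44.7, 61.6, 76.1, 93.7, 101.1, 119.3, 126.4, 129.7, 145.5, 151.3.
The total first reaches 42 DD on day 4.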